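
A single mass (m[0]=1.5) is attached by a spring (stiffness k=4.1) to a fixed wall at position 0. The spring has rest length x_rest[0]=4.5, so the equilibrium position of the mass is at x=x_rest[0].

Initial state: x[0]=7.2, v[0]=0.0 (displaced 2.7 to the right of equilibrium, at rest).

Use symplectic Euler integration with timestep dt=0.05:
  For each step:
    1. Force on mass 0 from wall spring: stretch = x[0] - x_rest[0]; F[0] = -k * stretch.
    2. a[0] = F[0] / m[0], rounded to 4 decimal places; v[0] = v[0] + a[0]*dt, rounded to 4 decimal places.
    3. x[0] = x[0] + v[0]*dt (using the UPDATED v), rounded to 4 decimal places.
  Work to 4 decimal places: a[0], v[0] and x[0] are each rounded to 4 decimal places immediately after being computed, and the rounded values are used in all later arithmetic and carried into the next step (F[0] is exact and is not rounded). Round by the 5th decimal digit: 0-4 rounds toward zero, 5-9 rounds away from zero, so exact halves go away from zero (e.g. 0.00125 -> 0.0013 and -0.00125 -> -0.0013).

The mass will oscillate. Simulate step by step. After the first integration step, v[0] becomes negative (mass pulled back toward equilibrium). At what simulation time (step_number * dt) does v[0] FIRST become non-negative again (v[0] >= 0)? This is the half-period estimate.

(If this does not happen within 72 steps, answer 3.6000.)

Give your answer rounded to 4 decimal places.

Answer: 1.9000

Derivation:
Step 0: x=[7.2000] v=[0.0000]
Step 1: x=[7.1816] v=[-0.3690]
Step 2: x=[7.1448] v=[-0.7355]
Step 3: x=[7.0900] v=[-1.0970]
Step 4: x=[7.0175] v=[-1.4510]
Step 5: x=[6.9277] v=[-1.7951]
Step 6: x=[6.8214] v=[-2.1269]
Step 7: x=[6.6992] v=[-2.4442]
Step 8: x=[6.5620] v=[-2.7448]
Step 9: x=[6.4107] v=[-3.0266]
Step 10: x=[6.2463] v=[-3.2877]
Step 11: x=[6.0700] v=[-3.5264]
Step 12: x=[5.8830] v=[-3.7410]
Step 13: x=[5.6865] v=[-3.9300]
Step 14: x=[5.4819] v=[-4.0922]
Step 15: x=[5.2706] v=[-4.2264]
Step 16: x=[5.0540] v=[-4.3317]
Step 17: x=[4.8336] v=[-4.4074]
Step 18: x=[4.6110] v=[-4.4530]
Step 19: x=[4.3876] v=[-4.4682]
Step 20: x=[4.1650] v=[-4.4528]
Step 21: x=[3.9447] v=[-4.4070]
Step 22: x=[3.7281] v=[-4.3311]
Step 23: x=[3.5168] v=[-4.2256]
Step 24: x=[3.3122] v=[-4.0912]
Step 25: x=[3.1158] v=[-3.9289]
Step 26: x=[2.9288] v=[-3.7397]
Step 27: x=[2.7526] v=[-3.5250]
Step 28: x=[2.5883] v=[-3.2862]
Step 29: x=[2.4371] v=[-3.0249]
Step 30: x=[2.3000] v=[-2.7430]
Step 31: x=[2.1779] v=[-2.4423]
Step 32: x=[2.0717] v=[-2.1249]
Step 33: x=[1.9821] v=[-1.7930]
Step 34: x=[1.9097] v=[-1.4489]
Step 35: x=[1.8550] v=[-1.0949]
Step 36: x=[1.8183] v=[-0.7334]
Step 37: x=[1.8000] v=[-0.3669]
Step 38: x=[1.8001] v=[0.0021]
First v>=0 after going negative at step 38, time=1.9000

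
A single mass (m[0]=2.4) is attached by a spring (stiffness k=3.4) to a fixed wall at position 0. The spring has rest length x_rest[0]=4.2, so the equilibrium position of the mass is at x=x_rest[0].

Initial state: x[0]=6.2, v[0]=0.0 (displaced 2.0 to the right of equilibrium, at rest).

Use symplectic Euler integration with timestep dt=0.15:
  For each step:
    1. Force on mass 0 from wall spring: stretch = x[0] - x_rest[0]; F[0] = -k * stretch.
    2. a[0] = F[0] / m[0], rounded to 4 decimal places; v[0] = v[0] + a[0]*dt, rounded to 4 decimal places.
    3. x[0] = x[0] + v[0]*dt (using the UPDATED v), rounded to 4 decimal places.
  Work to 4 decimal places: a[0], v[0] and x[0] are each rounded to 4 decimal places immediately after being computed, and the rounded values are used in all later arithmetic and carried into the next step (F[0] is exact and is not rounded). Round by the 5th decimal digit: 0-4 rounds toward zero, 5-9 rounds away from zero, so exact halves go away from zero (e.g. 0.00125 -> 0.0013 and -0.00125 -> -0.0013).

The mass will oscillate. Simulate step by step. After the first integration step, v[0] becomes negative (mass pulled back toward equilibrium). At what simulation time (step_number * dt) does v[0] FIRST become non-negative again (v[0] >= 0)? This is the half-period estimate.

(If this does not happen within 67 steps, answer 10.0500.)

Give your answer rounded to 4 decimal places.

Answer: 2.7000

Derivation:
Step 0: x=[6.2000] v=[0.0000]
Step 1: x=[6.1363] v=[-0.4250]
Step 2: x=[6.0108] v=[-0.8365]
Step 3: x=[5.8276] v=[-1.2213]
Step 4: x=[5.5925] v=[-1.5672]
Step 5: x=[5.3130] v=[-1.8631]
Step 6: x=[4.9981] v=[-2.0996]
Step 7: x=[4.6577] v=[-2.2692]
Step 8: x=[4.3027] v=[-2.3665]
Step 9: x=[3.9445] v=[-2.3883]
Step 10: x=[3.5944] v=[-2.3340]
Step 11: x=[3.2636] v=[-2.2053]
Step 12: x=[2.9627] v=[-2.0063]
Step 13: x=[2.7012] v=[-1.7434]
Step 14: x=[2.4875] v=[-1.4249]
Step 15: x=[2.3284] v=[-1.0610]
Step 16: x=[2.2289] v=[-0.6633]
Step 17: x=[2.1922] v=[-0.2444]
Step 18: x=[2.2195] v=[0.1823]
First v>=0 after going negative at step 18, time=2.7000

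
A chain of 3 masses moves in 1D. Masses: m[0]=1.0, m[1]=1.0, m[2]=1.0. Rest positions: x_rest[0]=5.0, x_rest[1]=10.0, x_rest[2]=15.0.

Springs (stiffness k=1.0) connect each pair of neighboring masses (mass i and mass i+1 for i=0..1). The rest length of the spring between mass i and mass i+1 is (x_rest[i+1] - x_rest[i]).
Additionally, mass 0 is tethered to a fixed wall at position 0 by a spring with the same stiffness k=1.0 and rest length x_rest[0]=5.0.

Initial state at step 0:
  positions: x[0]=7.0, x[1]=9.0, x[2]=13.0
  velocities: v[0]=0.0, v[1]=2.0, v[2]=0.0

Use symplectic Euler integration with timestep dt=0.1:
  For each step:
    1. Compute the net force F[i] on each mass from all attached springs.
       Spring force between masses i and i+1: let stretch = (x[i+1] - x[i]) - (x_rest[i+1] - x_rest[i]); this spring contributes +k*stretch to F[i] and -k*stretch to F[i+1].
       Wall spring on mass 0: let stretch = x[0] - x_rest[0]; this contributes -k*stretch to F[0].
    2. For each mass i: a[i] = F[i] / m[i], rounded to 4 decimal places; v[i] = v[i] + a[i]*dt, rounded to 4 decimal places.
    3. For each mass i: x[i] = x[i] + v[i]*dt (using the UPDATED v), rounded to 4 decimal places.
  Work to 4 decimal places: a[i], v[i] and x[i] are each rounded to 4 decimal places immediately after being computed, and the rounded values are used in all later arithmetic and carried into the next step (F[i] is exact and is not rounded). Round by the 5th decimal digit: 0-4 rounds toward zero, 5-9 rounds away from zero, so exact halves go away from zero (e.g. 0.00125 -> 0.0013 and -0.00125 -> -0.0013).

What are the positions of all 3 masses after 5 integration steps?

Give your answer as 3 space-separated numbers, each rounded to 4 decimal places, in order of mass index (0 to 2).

Step 0: x=[7.0000 9.0000 13.0000] v=[0.0000 2.0000 0.0000]
Step 1: x=[6.9500 9.2200 13.0100] v=[-0.5000 2.2000 0.1000]
Step 2: x=[6.8532 9.4552 13.0321] v=[-0.9680 2.3520 0.2210]
Step 3: x=[6.7139 9.7002 13.0684] v=[-1.3931 2.4495 0.3633]
Step 4: x=[6.5373 9.9490 13.1211] v=[-1.7659 2.4877 0.5265]
Step 5: x=[6.3295 10.1954 13.1920] v=[-2.0785 2.4637 0.7093]

Answer: 6.3295 10.1954 13.1920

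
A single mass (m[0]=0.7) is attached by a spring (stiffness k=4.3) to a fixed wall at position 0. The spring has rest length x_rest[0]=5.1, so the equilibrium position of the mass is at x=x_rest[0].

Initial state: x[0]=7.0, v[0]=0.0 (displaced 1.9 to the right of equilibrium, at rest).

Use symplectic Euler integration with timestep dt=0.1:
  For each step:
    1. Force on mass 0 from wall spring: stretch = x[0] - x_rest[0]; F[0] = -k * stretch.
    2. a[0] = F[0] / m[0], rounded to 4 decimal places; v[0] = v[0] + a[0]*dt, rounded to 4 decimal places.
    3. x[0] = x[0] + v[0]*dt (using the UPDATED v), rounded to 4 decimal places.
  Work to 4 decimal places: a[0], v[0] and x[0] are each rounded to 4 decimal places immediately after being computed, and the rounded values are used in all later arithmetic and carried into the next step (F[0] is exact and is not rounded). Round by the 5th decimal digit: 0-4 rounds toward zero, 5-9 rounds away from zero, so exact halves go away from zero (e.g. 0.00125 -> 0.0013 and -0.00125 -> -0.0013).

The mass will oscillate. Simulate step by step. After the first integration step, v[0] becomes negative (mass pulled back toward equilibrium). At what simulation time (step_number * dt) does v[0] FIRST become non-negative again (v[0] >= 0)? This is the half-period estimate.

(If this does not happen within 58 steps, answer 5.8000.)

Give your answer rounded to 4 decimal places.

Answer: 1.3000

Derivation:
Step 0: x=[7.0000] v=[0.0000]
Step 1: x=[6.8833] v=[-1.1671]
Step 2: x=[6.6570] v=[-2.2626]
Step 3: x=[6.3351] v=[-3.2190]
Step 4: x=[5.9373] v=[-3.9777]
Step 5: x=[5.4881] v=[-4.4920]
Step 6: x=[5.0151] v=[-4.7304]
Step 7: x=[4.5473] v=[-4.6783]
Step 8: x=[4.1134] v=[-4.3388]
Step 9: x=[3.7401] v=[-3.7328]
Step 10: x=[3.4504] v=[-2.8974]
Step 11: x=[3.2620] v=[-1.8841]
Step 12: x=[3.1865] v=[-0.7550]
Step 13: x=[3.2285] v=[0.4204]
First v>=0 after going negative at step 13, time=1.3000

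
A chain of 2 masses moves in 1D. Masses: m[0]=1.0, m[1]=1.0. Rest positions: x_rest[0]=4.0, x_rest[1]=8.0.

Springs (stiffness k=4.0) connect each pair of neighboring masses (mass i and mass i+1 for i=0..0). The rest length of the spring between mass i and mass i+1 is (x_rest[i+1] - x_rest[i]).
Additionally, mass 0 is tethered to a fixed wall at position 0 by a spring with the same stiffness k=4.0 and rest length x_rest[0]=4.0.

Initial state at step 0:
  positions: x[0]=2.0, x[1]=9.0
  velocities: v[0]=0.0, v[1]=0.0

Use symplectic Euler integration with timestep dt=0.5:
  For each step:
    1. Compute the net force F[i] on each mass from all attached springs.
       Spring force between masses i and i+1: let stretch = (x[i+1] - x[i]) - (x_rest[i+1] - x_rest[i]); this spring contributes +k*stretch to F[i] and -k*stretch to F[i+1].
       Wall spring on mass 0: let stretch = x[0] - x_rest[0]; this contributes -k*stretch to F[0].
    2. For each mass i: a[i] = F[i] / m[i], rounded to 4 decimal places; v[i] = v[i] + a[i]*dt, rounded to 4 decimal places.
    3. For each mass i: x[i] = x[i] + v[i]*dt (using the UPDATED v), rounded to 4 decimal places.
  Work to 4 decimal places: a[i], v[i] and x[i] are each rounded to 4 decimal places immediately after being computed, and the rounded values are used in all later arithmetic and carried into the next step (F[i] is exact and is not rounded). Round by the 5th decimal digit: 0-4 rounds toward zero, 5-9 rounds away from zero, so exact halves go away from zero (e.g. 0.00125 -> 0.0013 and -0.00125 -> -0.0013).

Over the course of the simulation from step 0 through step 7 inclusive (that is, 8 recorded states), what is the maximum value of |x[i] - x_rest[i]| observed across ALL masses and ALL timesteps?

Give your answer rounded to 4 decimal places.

Step 0: x=[2.0000 9.0000] v=[0.0000 0.0000]
Step 1: x=[7.0000 6.0000] v=[10.0000 -6.0000]
Step 2: x=[4.0000 8.0000] v=[-6.0000 4.0000]
Step 3: x=[1.0000 10.0000] v=[-6.0000 4.0000]
Step 4: x=[6.0000 7.0000] v=[10.0000 -6.0000]
Step 5: x=[6.0000 7.0000] v=[0.0000 0.0000]
Step 6: x=[1.0000 10.0000] v=[-10.0000 6.0000]
Step 7: x=[4.0000 8.0000] v=[6.0000 -4.0000]
Max displacement = 3.0000

Answer: 3.0000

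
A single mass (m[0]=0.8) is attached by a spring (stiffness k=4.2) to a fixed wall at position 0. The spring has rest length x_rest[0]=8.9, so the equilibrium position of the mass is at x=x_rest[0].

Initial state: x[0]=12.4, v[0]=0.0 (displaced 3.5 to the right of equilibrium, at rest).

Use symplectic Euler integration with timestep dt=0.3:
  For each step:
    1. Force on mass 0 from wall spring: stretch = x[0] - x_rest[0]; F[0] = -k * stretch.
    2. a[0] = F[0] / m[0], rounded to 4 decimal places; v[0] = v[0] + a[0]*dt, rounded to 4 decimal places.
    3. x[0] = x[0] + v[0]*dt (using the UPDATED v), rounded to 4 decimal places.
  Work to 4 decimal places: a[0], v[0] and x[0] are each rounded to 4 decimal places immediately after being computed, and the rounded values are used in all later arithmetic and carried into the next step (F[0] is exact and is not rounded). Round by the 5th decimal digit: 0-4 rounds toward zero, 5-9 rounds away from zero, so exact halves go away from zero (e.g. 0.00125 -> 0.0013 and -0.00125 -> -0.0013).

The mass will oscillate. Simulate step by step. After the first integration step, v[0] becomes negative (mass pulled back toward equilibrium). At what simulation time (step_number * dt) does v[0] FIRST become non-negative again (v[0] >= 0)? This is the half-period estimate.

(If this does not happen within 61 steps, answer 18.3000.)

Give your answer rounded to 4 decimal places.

Step 0: x=[12.4000] v=[0.0000]
Step 1: x=[10.7463] v=[-5.5125]
Step 2: x=[8.2202] v=[-8.4204]
Step 3: x=[6.0153] v=[-7.3497]
Step 4: x=[5.1734] v=[-2.8063]
Step 5: x=[6.0923] v=[3.0631]
First v>=0 after going negative at step 5, time=1.5000

Answer: 1.5000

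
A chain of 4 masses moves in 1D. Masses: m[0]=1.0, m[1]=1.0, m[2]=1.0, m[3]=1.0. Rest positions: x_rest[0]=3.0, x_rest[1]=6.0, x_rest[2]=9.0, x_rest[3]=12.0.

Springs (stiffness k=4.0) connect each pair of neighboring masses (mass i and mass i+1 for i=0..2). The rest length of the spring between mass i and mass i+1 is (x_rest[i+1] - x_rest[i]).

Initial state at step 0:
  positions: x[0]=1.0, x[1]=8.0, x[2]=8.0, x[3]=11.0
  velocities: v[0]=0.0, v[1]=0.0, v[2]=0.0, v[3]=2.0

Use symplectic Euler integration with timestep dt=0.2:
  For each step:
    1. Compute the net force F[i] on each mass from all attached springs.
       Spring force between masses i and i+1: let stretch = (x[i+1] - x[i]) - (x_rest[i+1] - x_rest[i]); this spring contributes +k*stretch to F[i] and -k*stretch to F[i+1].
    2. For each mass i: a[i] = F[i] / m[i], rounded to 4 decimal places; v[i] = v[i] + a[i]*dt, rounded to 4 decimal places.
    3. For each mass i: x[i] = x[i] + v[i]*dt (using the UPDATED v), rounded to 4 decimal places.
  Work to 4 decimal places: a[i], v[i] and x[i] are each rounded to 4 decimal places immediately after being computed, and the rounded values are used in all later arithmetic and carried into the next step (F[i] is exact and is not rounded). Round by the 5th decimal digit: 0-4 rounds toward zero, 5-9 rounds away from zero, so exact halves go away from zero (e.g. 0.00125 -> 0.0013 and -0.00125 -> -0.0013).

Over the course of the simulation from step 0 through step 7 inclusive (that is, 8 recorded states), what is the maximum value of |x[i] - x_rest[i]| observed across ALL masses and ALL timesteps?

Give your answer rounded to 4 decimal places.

Step 0: x=[1.0000 8.0000 8.0000 11.0000] v=[0.0000 0.0000 0.0000 2.0000]
Step 1: x=[1.6400 6.8800 8.4800 11.4000] v=[3.2000 -5.6000 2.4000 2.0000]
Step 2: x=[2.6384 5.1776 9.1712 11.8128] v=[4.9920 -8.5120 3.4560 2.0640]
Step 3: x=[3.5631 3.7079 9.6461 12.2829] v=[4.6234 -7.3485 2.3744 2.3507]
Step 4: x=[4.0309 3.1651 9.5928 12.8112] v=[2.3392 -2.7138 -0.2667 2.6413]
Step 5: x=[3.8802 3.7893 9.0260 13.3045] v=[-0.7534 3.1210 -2.8341 2.4666]
Step 6: x=[3.2350 5.2659 8.3059 13.5933] v=[-3.2261 7.3831 -3.6007 1.4438]
Step 7: x=[2.4347 6.9040 7.9453 13.5161] v=[-4.0014 8.1904 -1.8028 -0.3861]
Max displacement = 2.8349

Answer: 2.8349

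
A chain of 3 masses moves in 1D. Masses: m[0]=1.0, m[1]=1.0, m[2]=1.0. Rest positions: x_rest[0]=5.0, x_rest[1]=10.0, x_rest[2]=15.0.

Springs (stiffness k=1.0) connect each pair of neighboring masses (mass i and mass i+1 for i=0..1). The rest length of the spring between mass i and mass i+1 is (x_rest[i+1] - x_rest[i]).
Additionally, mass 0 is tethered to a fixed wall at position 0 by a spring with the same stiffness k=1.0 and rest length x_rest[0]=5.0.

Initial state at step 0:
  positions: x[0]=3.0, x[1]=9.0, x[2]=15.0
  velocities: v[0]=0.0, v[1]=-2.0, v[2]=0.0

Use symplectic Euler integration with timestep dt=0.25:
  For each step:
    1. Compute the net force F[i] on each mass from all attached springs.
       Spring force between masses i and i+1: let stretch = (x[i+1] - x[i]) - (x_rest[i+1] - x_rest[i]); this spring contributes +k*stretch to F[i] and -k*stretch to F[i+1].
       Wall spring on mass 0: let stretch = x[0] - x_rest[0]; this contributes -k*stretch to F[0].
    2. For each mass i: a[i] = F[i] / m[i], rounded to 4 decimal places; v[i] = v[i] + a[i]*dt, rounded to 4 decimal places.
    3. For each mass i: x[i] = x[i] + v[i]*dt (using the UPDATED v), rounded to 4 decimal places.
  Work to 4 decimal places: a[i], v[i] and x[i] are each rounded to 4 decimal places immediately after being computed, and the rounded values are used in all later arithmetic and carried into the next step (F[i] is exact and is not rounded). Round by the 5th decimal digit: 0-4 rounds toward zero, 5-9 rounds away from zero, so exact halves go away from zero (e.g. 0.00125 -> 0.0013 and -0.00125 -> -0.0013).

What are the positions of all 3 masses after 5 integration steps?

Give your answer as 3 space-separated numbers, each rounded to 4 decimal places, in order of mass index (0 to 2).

Step 0: x=[3.0000 9.0000 15.0000] v=[0.0000 -2.0000 0.0000]
Step 1: x=[3.1875 8.5000 14.9375] v=[0.7500 -2.0000 -0.2500]
Step 2: x=[3.5078 8.0703 14.7852] v=[1.2813 -1.7188 -0.6094]
Step 3: x=[3.8941 7.7751 14.5257] v=[1.5450 -1.1807 -1.0381]
Step 4: x=[4.2795 7.6593 14.1568] v=[1.5417 -0.4633 -1.4758]
Step 5: x=[4.6087 7.7383 13.6943] v=[1.3168 0.3161 -1.8502]

Answer: 4.6087 7.7383 13.6943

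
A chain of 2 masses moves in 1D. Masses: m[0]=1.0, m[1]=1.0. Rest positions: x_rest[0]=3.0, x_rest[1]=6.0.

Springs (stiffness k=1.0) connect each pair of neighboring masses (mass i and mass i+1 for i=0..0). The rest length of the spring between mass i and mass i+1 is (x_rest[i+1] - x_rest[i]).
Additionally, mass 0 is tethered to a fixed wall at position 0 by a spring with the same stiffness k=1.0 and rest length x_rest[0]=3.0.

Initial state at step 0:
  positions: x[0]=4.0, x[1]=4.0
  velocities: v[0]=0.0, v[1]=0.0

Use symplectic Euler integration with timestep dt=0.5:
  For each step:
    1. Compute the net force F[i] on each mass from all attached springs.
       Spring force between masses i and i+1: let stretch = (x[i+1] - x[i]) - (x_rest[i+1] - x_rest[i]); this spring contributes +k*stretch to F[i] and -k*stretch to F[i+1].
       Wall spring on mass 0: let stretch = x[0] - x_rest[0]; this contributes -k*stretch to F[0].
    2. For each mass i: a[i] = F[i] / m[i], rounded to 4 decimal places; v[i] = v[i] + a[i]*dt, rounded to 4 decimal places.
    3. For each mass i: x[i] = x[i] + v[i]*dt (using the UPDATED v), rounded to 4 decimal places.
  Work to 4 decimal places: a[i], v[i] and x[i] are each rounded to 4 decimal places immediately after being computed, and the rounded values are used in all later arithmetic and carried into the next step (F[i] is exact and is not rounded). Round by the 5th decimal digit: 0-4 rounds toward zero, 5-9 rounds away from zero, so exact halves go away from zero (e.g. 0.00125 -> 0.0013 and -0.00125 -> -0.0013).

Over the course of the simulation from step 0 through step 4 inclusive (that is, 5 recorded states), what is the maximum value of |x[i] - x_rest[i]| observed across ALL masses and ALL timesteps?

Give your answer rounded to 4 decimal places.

Answer: 2.0156

Derivation:
Step 0: x=[4.0000 4.0000] v=[0.0000 0.0000]
Step 1: x=[3.0000 4.7500] v=[-2.0000 1.5000]
Step 2: x=[1.6875 5.8125] v=[-2.6250 2.1250]
Step 3: x=[0.9844 6.5938] v=[-1.4063 1.5625]
Step 4: x=[1.4375 6.7227] v=[0.9062 0.2578]
Max displacement = 2.0156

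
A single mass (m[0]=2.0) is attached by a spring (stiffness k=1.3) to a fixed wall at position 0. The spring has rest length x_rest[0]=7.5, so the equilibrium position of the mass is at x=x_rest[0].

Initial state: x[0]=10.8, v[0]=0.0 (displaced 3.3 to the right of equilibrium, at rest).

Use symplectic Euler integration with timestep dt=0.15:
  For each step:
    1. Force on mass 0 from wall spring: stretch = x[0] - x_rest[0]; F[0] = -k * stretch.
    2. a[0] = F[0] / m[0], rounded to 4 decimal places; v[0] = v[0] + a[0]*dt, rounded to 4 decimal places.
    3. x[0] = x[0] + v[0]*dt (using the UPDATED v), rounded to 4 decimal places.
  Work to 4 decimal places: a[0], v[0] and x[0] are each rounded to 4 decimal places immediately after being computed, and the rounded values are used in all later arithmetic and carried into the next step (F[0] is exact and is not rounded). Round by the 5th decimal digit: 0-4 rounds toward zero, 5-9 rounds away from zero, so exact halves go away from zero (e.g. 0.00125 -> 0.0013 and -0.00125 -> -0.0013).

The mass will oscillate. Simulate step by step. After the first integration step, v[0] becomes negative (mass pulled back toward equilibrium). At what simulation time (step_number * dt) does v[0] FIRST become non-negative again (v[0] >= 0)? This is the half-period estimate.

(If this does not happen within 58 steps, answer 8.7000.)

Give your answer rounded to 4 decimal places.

Answer: 3.9000

Derivation:
Step 0: x=[10.8000] v=[0.0000]
Step 1: x=[10.7517] v=[-0.3218]
Step 2: x=[10.6559] v=[-0.6388]
Step 3: x=[10.5139] v=[-0.9465]
Step 4: x=[10.3278] v=[-1.2404]
Step 5: x=[10.1004] v=[-1.5161]
Step 6: x=[9.8350] v=[-1.7696]
Step 7: x=[9.5354] v=[-1.9973]
Step 8: x=[9.2060] v=[-2.1958]
Step 9: x=[8.8517] v=[-2.3621]
Step 10: x=[8.4776] v=[-2.4939]
Step 11: x=[8.0892] v=[-2.5892]
Step 12: x=[7.6922] v=[-2.6467]
Step 13: x=[7.2924] v=[-2.6654]
Step 14: x=[6.8956] v=[-2.6452]
Step 15: x=[6.5077] v=[-2.5863]
Step 16: x=[6.1343] v=[-2.4896]
Step 17: x=[5.7808] v=[-2.3564]
Step 18: x=[5.4525] v=[-2.1888]
Step 19: x=[5.1541] v=[-1.9892]
Step 20: x=[4.8900] v=[-1.7605]
Step 21: x=[4.6641] v=[-1.5060]
Step 22: x=[4.4797] v=[-1.2295]
Step 23: x=[4.3395] v=[-0.9350]
Step 24: x=[4.2455] v=[-0.6269]
Step 25: x=[4.1991] v=[-0.3096]
Step 26: x=[4.2009] v=[0.0122]
First v>=0 after going negative at step 26, time=3.9000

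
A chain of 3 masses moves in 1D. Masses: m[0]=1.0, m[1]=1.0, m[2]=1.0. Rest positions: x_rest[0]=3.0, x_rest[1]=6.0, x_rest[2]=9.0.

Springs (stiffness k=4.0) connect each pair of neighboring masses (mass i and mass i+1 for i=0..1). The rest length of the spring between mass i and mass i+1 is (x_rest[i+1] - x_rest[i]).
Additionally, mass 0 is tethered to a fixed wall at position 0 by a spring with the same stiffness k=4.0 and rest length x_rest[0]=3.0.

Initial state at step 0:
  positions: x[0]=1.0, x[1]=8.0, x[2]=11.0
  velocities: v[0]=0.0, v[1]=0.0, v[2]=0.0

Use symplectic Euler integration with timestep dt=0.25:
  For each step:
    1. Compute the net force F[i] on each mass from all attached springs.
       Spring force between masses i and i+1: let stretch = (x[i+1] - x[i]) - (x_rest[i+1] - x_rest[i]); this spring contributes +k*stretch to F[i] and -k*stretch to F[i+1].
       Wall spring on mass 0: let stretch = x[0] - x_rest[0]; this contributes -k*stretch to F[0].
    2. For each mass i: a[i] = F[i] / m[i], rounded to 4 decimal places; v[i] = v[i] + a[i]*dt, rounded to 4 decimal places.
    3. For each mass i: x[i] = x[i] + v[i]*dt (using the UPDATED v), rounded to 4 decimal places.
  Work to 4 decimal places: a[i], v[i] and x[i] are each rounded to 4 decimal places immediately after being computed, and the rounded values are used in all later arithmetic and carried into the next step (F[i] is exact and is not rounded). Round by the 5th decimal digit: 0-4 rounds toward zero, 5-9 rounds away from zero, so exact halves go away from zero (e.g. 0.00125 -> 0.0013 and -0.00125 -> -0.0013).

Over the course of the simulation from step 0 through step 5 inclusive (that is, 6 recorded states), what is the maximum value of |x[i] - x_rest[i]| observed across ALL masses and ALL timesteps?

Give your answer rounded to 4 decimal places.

Step 0: x=[1.0000 8.0000 11.0000] v=[0.0000 0.0000 0.0000]
Step 1: x=[2.5000 7.0000 11.0000] v=[6.0000 -4.0000 0.0000]
Step 2: x=[4.5000 5.8750 10.7500] v=[8.0000 -4.5000 -1.0000]
Step 3: x=[5.7188 5.6250 10.0313] v=[4.8750 -1.0000 -2.8750]
Step 4: x=[5.4844 6.5000 8.9610] v=[-0.9376 3.5001 -4.2813]
Step 5: x=[4.1328 7.7364 8.0254] v=[-5.4064 4.9455 -3.7423]
Max displacement = 2.7188

Answer: 2.7188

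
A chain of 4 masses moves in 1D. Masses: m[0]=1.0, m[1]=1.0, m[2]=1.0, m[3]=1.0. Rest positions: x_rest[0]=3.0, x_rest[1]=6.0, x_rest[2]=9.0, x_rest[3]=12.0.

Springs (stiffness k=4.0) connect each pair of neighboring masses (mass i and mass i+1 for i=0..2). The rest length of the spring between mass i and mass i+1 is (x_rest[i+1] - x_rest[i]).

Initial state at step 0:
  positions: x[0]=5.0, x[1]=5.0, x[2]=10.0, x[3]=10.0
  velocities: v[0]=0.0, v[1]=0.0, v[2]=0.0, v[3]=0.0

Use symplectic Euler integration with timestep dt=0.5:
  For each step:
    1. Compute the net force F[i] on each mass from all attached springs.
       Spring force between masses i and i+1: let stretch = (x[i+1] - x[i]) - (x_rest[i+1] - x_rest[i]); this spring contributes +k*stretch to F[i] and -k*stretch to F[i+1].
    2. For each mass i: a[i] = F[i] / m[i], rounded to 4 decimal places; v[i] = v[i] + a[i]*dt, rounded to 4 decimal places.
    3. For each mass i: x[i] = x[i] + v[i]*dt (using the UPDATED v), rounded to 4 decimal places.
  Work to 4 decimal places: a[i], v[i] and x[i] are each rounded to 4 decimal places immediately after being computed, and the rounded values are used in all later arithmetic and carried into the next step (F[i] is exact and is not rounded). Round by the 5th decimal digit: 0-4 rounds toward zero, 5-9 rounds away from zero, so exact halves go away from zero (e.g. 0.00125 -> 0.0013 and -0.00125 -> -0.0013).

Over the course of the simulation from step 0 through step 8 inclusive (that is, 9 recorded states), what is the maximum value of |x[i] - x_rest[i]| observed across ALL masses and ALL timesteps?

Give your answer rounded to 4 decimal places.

Step 0: x=[5.0000 5.0000 10.0000 10.0000] v=[0.0000 0.0000 0.0000 0.0000]
Step 1: x=[2.0000 10.0000 5.0000 13.0000] v=[-6.0000 10.0000 -10.0000 6.0000]
Step 2: x=[4.0000 2.0000 13.0000 11.0000] v=[4.0000 -16.0000 16.0000 -4.0000]
Step 3: x=[1.0000 7.0000 8.0000 14.0000] v=[-6.0000 10.0000 -10.0000 6.0000]
Step 4: x=[1.0000 7.0000 8.0000 14.0000] v=[0.0000 0.0000 0.0000 0.0000]
Step 5: x=[4.0000 2.0000 13.0000 11.0000] v=[6.0000 -10.0000 10.0000 -6.0000]
Step 6: x=[2.0000 10.0000 5.0000 13.0000] v=[-4.0000 16.0000 -16.0000 4.0000]
Step 7: x=[5.0000 5.0000 10.0000 10.0000] v=[6.0000 -10.0000 10.0000 -6.0000]
Step 8: x=[5.0000 5.0000 10.0000 10.0000] v=[0.0000 0.0000 0.0000 0.0000]
Max displacement = 4.0000

Answer: 4.0000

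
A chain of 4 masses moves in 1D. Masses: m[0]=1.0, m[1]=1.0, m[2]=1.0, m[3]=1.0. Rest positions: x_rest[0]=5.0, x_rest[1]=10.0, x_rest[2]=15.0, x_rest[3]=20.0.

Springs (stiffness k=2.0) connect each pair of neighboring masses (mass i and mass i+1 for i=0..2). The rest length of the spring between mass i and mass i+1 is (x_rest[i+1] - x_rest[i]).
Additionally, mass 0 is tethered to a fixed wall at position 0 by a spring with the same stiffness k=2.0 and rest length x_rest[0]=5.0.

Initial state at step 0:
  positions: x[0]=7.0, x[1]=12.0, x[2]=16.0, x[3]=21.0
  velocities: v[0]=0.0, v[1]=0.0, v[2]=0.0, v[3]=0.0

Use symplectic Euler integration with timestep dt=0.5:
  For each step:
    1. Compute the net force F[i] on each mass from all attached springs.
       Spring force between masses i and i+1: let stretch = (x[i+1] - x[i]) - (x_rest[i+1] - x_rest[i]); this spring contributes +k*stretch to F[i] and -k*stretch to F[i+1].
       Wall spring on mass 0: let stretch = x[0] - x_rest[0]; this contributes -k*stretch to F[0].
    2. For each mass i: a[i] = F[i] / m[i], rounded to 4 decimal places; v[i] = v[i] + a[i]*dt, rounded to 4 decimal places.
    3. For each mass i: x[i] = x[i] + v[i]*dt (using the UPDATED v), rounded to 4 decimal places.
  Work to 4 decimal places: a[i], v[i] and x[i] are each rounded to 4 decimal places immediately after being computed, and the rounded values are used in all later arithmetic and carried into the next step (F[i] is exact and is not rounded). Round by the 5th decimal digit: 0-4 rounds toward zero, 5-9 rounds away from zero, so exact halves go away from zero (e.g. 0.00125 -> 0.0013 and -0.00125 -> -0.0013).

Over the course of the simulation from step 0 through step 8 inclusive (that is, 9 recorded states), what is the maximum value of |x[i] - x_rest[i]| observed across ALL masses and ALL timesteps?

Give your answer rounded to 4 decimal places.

Step 0: x=[7.0000 12.0000 16.0000 21.0000] v=[0.0000 0.0000 0.0000 0.0000]
Step 1: x=[6.0000 11.5000 16.5000 21.0000] v=[-2.0000 -1.0000 1.0000 0.0000]
Step 2: x=[4.7500 10.7500 16.7500 21.2500] v=[-2.5000 -1.5000 0.5000 0.5000]
Step 3: x=[4.1250 10.0000 16.2500 21.7500] v=[-1.2500 -1.5000 -1.0000 1.0000]
Step 4: x=[4.3750 9.4375 15.3750 22.0000] v=[0.5000 -1.1250 -1.7500 0.5000]
Step 5: x=[4.9688 9.3125 14.8438 21.4375] v=[1.1875 -0.2500 -1.0625 -1.1250]
Step 6: x=[5.2500 9.7813 14.8438 20.0782] v=[0.5624 0.9376 -0.0001 -2.7187]
Step 7: x=[5.1719 10.5157 14.9297 18.6017] v=[-0.1563 1.4688 0.1718 -2.9531]
Step 8: x=[5.1797 10.7852 14.6446 17.7892] v=[0.0156 0.5390 -0.5702 -1.6251]
Max displacement = 2.2108

Answer: 2.2108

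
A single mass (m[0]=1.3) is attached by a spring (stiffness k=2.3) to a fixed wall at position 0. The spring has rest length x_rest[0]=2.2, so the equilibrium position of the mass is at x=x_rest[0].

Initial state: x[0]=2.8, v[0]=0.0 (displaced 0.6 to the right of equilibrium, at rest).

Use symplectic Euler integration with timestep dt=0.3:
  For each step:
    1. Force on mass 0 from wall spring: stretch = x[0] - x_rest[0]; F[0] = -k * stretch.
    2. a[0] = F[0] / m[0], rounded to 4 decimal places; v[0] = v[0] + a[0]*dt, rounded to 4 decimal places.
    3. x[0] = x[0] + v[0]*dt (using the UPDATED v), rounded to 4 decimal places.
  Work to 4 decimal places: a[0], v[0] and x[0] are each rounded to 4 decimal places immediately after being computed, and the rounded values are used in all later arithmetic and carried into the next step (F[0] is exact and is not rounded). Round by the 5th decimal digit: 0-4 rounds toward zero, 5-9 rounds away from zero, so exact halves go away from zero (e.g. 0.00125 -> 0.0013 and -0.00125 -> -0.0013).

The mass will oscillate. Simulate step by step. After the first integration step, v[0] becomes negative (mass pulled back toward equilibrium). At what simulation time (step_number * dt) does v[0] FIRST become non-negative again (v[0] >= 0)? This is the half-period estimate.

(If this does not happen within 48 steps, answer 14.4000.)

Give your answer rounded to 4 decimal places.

Step 0: x=[2.8000] v=[0.0000]
Step 1: x=[2.7045] v=[-0.3185]
Step 2: x=[2.5286] v=[-0.5863]
Step 3: x=[2.3004] v=[-0.7607]
Step 4: x=[2.0562] v=[-0.8140]
Step 5: x=[1.8349] v=[-0.7377]
Step 6: x=[1.6717] v=[-0.5439]
Step 7: x=[1.5927] v=[-0.2635]
Step 8: x=[1.6104] v=[0.0589]
First v>=0 after going negative at step 8, time=2.4000

Answer: 2.4000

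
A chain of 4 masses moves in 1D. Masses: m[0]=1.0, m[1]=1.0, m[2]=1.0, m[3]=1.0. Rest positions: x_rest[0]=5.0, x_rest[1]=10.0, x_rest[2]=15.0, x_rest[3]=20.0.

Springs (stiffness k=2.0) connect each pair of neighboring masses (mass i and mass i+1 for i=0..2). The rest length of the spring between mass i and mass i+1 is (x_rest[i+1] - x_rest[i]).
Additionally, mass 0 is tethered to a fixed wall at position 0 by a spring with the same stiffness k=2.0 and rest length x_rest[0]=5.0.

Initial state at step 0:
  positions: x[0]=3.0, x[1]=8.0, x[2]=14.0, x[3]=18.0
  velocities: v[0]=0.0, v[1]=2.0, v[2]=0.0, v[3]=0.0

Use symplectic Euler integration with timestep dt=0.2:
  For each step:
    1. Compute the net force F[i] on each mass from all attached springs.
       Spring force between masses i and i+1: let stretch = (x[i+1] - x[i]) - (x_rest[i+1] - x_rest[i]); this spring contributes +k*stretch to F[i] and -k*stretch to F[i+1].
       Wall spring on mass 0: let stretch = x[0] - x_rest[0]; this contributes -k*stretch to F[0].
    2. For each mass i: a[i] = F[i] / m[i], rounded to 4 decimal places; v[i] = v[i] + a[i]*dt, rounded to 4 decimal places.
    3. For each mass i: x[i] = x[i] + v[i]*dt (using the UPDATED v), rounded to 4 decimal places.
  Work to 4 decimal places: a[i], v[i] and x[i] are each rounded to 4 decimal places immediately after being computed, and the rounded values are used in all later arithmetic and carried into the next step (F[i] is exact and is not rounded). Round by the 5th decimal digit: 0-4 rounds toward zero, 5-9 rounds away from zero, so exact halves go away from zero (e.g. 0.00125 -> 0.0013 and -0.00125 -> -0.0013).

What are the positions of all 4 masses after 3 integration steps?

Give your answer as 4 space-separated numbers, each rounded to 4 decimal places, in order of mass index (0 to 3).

Answer: 3.9838 9.3789 13.3411 18.3912

Derivation:
Step 0: x=[3.0000 8.0000 14.0000 18.0000] v=[0.0000 2.0000 0.0000 0.0000]
Step 1: x=[3.1600 8.4800 13.8400 18.0800] v=[0.8000 2.4000 -0.8000 0.4000]
Step 2: x=[3.4928 8.9632 13.5904 18.2208] v=[1.6640 2.4160 -1.2480 0.7040]
Step 3: x=[3.9838 9.3789 13.3411 18.3912] v=[2.4550 2.0787 -1.2467 0.8518]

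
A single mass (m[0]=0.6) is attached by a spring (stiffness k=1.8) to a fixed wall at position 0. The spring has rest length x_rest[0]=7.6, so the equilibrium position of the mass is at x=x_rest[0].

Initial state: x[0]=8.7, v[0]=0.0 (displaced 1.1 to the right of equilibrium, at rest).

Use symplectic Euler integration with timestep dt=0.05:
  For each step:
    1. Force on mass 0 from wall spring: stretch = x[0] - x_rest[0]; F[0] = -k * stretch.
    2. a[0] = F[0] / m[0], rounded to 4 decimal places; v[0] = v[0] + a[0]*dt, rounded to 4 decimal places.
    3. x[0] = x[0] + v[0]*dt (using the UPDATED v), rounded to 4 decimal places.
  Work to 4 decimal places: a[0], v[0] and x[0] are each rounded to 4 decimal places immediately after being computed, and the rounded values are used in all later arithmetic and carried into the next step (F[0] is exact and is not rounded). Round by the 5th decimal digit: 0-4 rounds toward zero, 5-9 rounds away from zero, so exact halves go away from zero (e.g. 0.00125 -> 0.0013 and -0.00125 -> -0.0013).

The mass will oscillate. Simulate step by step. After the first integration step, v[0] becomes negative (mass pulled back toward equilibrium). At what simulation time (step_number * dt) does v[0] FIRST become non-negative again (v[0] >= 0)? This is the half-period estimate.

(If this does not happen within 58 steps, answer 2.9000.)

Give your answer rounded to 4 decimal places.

Answer: 1.8500

Derivation:
Step 0: x=[8.7000] v=[0.0000]
Step 1: x=[8.6918] v=[-0.1650]
Step 2: x=[8.6754] v=[-0.3288]
Step 3: x=[8.6509] v=[-0.4901]
Step 4: x=[8.6185] v=[-0.6477]
Step 5: x=[8.5785] v=[-0.8005]
Step 6: x=[8.5311] v=[-0.9473]
Step 7: x=[8.4768] v=[-1.0870]
Step 8: x=[8.4159] v=[-1.2185]
Step 9: x=[8.3489] v=[-1.3409]
Step 10: x=[8.2762] v=[-1.4532]
Step 11: x=[8.1985] v=[-1.5546]
Step 12: x=[8.1163] v=[-1.6444]
Step 13: x=[8.0302] v=[-1.7218]
Step 14: x=[7.9409] v=[-1.7863]
Step 15: x=[7.8490] v=[-1.8374]
Step 16: x=[7.7553] v=[-1.8748]
Step 17: x=[7.6604] v=[-1.8981]
Step 18: x=[7.5650] v=[-1.9072]
Step 19: x=[7.4699] v=[-1.9020]
Step 20: x=[7.3758] v=[-1.8825]
Step 21: x=[7.2834] v=[-1.8489]
Step 22: x=[7.1933] v=[-1.8014]
Step 23: x=[7.1063] v=[-1.7404]
Step 24: x=[7.0230] v=[-1.6663]
Step 25: x=[6.9440] v=[-1.5798]
Step 26: x=[6.8699] v=[-1.4814]
Step 27: x=[6.8013] v=[-1.3719]
Step 28: x=[6.7387] v=[-1.2521]
Step 29: x=[6.6826] v=[-1.1229]
Step 30: x=[6.6333] v=[-0.9853]
Step 31: x=[6.5913] v=[-0.8403]
Step 32: x=[6.5569] v=[-0.6890]
Step 33: x=[6.5303] v=[-0.5325]
Step 34: x=[6.5117] v=[-0.3720]
Step 35: x=[6.5013] v=[-0.2088]
Step 36: x=[6.4991] v=[-0.0440]
Step 37: x=[6.5052] v=[0.1211]
First v>=0 after going negative at step 37, time=1.8500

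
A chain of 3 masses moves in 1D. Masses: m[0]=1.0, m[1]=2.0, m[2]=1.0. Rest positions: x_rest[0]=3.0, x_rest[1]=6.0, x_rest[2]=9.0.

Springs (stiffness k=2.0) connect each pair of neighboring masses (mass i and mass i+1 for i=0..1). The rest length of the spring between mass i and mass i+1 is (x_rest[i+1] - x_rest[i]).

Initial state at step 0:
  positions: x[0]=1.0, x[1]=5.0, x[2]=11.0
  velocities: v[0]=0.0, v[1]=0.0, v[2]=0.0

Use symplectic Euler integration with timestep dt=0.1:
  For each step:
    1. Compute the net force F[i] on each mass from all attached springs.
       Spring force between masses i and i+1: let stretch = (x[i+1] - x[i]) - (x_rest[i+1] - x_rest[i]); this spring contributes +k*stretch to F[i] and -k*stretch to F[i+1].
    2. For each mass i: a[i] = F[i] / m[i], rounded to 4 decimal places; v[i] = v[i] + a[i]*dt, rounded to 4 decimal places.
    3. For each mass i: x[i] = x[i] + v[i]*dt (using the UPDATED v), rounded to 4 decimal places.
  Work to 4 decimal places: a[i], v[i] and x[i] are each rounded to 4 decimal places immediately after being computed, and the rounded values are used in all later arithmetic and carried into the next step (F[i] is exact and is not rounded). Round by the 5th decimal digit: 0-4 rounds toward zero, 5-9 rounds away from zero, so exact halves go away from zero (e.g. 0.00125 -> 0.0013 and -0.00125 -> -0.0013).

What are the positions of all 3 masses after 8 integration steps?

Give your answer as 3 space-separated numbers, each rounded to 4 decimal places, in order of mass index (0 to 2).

Step 0: x=[1.0000 5.0000 11.0000] v=[0.0000 0.0000 0.0000]
Step 1: x=[1.0200 5.0200 10.9400] v=[0.2000 0.2000 -0.6000]
Step 2: x=[1.0600 5.0592 10.8216] v=[0.4000 0.3920 -1.1840]
Step 3: x=[1.1200 5.1160 10.6480] v=[0.5998 0.5683 -1.7365]
Step 4: x=[1.1999 5.1882 10.4237] v=[0.7990 0.7219 -2.2429]
Step 5: x=[1.2996 5.2729 10.1547] v=[0.9967 0.8466 -2.6900]
Step 6: x=[1.4187 5.3667 9.8481] v=[1.1914 0.9375 -3.0664]
Step 7: x=[1.5568 5.4658 9.5118] v=[1.3810 0.9908 -3.3627]
Step 8: x=[1.7131 5.5663 9.1546] v=[1.5628 1.0045 -3.5719]

Answer: 1.7131 5.5663 9.1546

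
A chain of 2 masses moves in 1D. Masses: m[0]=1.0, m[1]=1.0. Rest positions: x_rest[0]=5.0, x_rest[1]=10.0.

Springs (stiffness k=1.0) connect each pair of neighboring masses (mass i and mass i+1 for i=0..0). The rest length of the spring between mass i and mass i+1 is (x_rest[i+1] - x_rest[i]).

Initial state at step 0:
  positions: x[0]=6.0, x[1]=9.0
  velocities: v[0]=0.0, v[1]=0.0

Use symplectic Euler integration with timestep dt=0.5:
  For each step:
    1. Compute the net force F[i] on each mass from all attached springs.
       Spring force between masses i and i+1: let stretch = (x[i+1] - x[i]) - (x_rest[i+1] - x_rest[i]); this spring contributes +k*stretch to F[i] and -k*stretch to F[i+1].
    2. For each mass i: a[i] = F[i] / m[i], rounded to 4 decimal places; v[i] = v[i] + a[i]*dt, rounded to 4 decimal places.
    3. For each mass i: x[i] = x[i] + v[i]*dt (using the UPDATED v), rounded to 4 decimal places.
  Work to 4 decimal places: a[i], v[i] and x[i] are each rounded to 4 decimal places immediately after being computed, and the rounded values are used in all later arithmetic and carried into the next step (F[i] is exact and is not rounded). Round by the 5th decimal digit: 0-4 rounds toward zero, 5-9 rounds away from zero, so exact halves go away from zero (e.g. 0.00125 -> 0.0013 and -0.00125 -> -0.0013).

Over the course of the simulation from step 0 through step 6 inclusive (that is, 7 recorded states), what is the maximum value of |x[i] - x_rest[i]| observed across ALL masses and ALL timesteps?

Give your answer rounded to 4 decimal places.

Step 0: x=[6.0000 9.0000] v=[0.0000 0.0000]
Step 1: x=[5.5000 9.5000] v=[-1.0000 1.0000]
Step 2: x=[4.7500 10.2500] v=[-1.5000 1.5000]
Step 3: x=[4.1250 10.8750] v=[-1.2500 1.2500]
Step 4: x=[3.9375 11.0625] v=[-0.3750 0.3750]
Step 5: x=[4.2813 10.7188] v=[0.6875 -0.6875]
Step 6: x=[4.9845 10.0157] v=[1.4063 -1.4063]
Max displacement = 1.0625

Answer: 1.0625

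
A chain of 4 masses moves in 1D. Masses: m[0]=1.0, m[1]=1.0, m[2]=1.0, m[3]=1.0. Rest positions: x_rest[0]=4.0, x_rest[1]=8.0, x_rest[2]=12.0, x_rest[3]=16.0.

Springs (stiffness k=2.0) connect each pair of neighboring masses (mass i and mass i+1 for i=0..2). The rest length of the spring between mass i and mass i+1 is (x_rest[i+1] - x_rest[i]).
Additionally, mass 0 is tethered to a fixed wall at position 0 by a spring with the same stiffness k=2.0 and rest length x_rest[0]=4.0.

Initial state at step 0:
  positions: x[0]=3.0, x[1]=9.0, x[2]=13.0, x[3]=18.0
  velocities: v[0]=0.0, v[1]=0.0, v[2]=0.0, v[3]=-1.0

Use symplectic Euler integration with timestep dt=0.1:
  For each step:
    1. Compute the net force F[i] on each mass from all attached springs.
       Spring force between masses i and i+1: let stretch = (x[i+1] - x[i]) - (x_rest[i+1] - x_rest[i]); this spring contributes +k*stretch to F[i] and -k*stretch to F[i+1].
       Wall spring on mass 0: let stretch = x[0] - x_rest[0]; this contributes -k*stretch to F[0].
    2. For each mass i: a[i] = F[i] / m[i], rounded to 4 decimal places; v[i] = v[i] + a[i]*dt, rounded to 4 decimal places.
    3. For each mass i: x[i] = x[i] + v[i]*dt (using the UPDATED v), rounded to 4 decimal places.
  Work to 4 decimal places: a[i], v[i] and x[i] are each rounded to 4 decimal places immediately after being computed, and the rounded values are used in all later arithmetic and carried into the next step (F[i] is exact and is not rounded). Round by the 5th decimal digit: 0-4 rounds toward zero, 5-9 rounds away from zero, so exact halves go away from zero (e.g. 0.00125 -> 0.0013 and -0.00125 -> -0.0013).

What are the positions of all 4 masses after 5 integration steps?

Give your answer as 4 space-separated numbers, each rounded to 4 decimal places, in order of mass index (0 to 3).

Step 0: x=[3.0000 9.0000 13.0000 18.0000] v=[0.0000 0.0000 0.0000 -1.0000]
Step 1: x=[3.0600 8.9600 13.0200 17.8800] v=[0.6000 -0.4000 0.2000 -1.2000]
Step 2: x=[3.1768 8.8832 13.0560 17.7428] v=[1.1680 -0.7680 0.3600 -1.3720]
Step 3: x=[3.3442 8.7757 13.1023 17.5919] v=[1.6739 -1.0747 0.4628 -1.5094]
Step 4: x=[3.5533 8.6461 13.1518 17.4312] v=[2.0914 -1.2957 0.4954 -1.6073]
Step 5: x=[3.7932 8.5048 13.1968 17.2649] v=[2.3993 -1.4131 0.4501 -1.6632]

Answer: 3.7932 8.5048 13.1968 17.2649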